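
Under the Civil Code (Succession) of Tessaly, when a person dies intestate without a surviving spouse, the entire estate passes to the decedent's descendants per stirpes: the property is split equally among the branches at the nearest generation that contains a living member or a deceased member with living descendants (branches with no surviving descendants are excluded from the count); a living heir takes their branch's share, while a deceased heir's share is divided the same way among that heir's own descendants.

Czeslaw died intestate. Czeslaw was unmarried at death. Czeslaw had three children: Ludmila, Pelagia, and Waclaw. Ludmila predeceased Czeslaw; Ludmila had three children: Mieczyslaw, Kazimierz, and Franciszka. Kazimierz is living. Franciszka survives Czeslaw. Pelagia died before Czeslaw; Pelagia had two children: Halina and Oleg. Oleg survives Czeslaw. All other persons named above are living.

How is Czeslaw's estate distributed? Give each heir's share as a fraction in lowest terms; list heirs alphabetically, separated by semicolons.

There is no surviving spouse, so the entire estate passes to Czeslaw's descendants per stirpes.
The estate is divided into 3 equal shares of 1/3 among Ludmila, Pelagia, Waclaw.
Ludmila predeceased; the 1/3 allotted to Ludmila's branch passes to Ludmila's issue by representation.
The 1/3 is divided into 3 equal shares of 1/9 among Mieczyslaw, Kazimierz, Franciszka.
Mieczyslaw is living and takes 1/9.
Kazimierz is living and takes 1/9.
Franciszka is living and takes 1/9.
Pelagia predeceased; the 1/3 allotted to Pelagia's branch passes to Pelagia's issue by representation.
The 1/3 is divided into 2 equal shares of 1/6 among Halina, Oleg.
Halina is living and takes 1/6.
Oleg is living and takes 1/6.
Waclaw is living and takes 1/3.

Franciszka 1/9; Halina 1/6; Kazimierz 1/9; Mieczyslaw 1/9; Oleg 1/6; Waclaw 1/3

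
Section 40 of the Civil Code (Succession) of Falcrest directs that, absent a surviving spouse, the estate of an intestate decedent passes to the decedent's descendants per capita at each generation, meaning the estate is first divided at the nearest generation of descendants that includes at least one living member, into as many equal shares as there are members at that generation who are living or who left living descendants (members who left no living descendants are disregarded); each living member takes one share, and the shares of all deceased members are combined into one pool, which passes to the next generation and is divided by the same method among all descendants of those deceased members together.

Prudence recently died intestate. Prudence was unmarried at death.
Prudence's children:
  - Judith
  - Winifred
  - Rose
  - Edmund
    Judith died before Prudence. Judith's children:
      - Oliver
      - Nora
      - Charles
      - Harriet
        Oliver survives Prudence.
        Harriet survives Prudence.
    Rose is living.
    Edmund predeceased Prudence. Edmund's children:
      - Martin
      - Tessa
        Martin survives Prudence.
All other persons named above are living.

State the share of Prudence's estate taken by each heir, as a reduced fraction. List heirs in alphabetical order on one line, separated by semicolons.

There is no surviving spouse, so the entire estate passes to Prudence's descendants per capita at each generation.
At generation 1 (Judith, Winifred, Rose, Edmund) there are 4 shares of (1)/4 = 1/4 each.
Living: Winifred and Rose — each takes 1/4.
Deceased: Judith and Edmund. Their combined 1/2 is pooled and carried to generation 2.
At generation 2 (Oliver, Nora, Charles, Harriet, Martin, Tessa) there are 6 shares of (1/2)/6 = 1/12 each.
Living: Oliver, Nora, Charles, Harriet, Martin, and Tessa — each takes 1/12.

Charles 1/12; Harriet 1/12; Martin 1/12; Nora 1/12; Oliver 1/12; Rose 1/4; Tessa 1/12; Winifred 1/4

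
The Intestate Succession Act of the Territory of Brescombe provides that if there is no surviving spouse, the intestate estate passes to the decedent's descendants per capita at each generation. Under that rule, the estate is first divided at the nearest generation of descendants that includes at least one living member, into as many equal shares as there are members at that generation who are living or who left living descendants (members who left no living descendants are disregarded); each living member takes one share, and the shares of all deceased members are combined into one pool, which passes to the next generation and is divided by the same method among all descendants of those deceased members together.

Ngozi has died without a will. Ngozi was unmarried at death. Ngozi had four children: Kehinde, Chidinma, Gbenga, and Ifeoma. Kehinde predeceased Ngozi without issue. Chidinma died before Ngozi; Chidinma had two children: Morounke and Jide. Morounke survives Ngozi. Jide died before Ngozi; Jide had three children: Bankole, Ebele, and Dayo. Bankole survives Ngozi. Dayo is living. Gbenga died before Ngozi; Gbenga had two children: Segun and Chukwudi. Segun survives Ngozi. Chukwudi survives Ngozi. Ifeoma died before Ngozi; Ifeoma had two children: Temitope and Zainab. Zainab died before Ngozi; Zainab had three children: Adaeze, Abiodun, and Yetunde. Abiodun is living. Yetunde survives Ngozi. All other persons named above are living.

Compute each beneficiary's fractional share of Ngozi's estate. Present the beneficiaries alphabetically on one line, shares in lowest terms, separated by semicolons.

Abiodun 1/18; Adaeze 1/18; Bankole 1/18; Chukwudi 1/6; Dayo 1/18; Ebele 1/18; Morounke 1/6; Segun 1/6; Temitope 1/6; Yetunde 1/18

There is no surviving spouse, so the entire estate passes to Ngozi's descendants per capita at each generation.
No one at generation 1 (Chidinma, Gbenga, Ifeoma) is living; moving to the next generation.
At generation 2 (Morounke, Jide, Segun, Chukwudi, Temitope, Zainab) there are 6 shares of (1)/6 = 1/6 each.
Living: Morounke, Segun, Chukwudi, and Temitope — each takes 1/6.
Deceased: Jide and Zainab. Their combined 1/3 is pooled and carried to generation 3.
At generation 3 (Bankole, Ebele, Dayo, Adaeze, Abiodun, Yetunde) there are 6 shares of (1/3)/6 = 1/18 each.
Living: Bankole, Ebele, Dayo, Adaeze, Abiodun, and Yetunde — each takes 1/18.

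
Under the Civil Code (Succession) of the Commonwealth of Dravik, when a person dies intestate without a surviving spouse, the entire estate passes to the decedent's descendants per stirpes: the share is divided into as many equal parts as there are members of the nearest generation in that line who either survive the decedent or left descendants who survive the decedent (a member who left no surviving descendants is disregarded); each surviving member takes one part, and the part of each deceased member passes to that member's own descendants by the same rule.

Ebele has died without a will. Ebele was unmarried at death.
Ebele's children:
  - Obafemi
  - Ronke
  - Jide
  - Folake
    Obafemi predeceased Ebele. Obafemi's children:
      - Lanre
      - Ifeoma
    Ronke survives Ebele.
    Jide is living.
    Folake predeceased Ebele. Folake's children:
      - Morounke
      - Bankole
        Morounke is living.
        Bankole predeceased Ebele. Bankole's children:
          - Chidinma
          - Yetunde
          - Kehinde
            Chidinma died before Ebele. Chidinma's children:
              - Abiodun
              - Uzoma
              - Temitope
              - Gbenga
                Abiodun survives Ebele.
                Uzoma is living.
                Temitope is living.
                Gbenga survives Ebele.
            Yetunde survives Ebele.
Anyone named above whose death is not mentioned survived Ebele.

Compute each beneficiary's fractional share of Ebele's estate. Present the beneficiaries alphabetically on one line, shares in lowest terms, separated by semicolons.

There is no surviving spouse, so the entire estate passes to Ebele's descendants per stirpes.
The estate is divided into 4 equal shares of 1/4 among Obafemi, Ronke, Jide, Folake.
Obafemi predeceased; the 1/4 allotted to Obafemi's branch passes to Obafemi's issue by representation.
The 1/4 is divided into 2 equal shares of 1/8 among Lanre, Ifeoma.
Lanre is living and takes 1/8.
Ifeoma is living and takes 1/8.
Ronke is living and takes 1/4.
Jide is living and takes 1/4.
Folake predeceased; the 1/4 allotted to Folake's branch passes to Folake's issue by representation.
The 1/4 is divided into 2 equal shares of 1/8 among Morounke, Bankole.
Morounke is living and takes 1/8.
Bankole predeceased; the 1/8 allotted to Bankole's branch passes to Bankole's issue by representation.
The 1/8 is divided into 3 equal shares of 1/24 among Chidinma, Yetunde, Kehinde.
Chidinma predeceased; the 1/24 allotted to Chidinma's branch passes to Chidinma's issue by representation.
The 1/24 is divided into 4 equal shares of 1/96 among Abiodun, Uzoma, Temitope, Gbenga.
Abiodun is living and takes 1/96.
Uzoma is living and takes 1/96.
Temitope is living and takes 1/96.
Gbenga is living and takes 1/96.
Yetunde is living and takes 1/24.
Kehinde is living and takes 1/24.

Abiodun 1/96; Gbenga 1/96; Ifeoma 1/8; Jide 1/4; Kehinde 1/24; Lanre 1/8; Morounke 1/8; Ronke 1/4; Temitope 1/96; Uzoma 1/96; Yetunde 1/24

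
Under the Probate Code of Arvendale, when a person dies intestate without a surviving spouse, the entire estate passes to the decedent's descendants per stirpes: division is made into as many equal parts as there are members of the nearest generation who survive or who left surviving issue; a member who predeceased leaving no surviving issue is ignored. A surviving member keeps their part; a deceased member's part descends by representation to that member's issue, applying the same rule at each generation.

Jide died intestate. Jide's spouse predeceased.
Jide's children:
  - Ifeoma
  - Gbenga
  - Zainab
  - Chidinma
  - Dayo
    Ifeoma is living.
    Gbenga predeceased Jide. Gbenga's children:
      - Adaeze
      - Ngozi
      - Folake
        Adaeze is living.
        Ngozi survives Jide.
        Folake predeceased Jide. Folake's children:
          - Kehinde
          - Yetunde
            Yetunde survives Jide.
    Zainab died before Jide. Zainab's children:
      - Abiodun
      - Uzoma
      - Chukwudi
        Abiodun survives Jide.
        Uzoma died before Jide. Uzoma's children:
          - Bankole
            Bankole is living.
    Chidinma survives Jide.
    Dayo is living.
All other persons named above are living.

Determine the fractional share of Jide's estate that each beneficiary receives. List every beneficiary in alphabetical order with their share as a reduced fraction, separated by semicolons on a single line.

There is no surviving spouse, so the entire estate passes to Jide's descendants per stirpes.
The estate is divided into 5 equal shares of 1/5 among Ifeoma, Gbenga, Zainab, Chidinma, Dayo.
Ifeoma is living and takes 1/5.
Gbenga predeceased; the 1/5 allotted to Gbenga's branch passes to Gbenga's issue by representation.
The 1/5 is divided into 3 equal shares of 1/15 among Adaeze, Ngozi, Folake.
Adaeze is living and takes 1/15.
Ngozi is living and takes 1/15.
Folake predeceased; the 1/15 allotted to Folake's branch passes to Folake's issue by representation.
The 1/15 is divided into 2 equal shares of 1/30 among Kehinde, Yetunde.
Kehinde is living and takes 1/30.
Yetunde is living and takes 1/30.
Zainab predeceased; the 1/5 allotted to Zainab's branch passes to Zainab's issue by representation.
The 1/5 is divided into 3 equal shares of 1/15 among Abiodun, Uzoma, Chukwudi.
Abiodun is living and takes 1/15.
Uzoma predeceased; the 1/15 allotted to Uzoma's branch passes to Uzoma's issue by representation.
Bankole is the sole taker at this level and receives the full 1/15.
Chukwudi is living and takes 1/15.
Chidinma is living and takes 1/5.
Dayo is living and takes 1/5.

Abiodun 1/15; Adaeze 1/15; Bankole 1/15; Chidinma 1/5; Chukwudi 1/15; Dayo 1/5; Ifeoma 1/5; Kehinde 1/30; Ngozi 1/15; Yetunde 1/30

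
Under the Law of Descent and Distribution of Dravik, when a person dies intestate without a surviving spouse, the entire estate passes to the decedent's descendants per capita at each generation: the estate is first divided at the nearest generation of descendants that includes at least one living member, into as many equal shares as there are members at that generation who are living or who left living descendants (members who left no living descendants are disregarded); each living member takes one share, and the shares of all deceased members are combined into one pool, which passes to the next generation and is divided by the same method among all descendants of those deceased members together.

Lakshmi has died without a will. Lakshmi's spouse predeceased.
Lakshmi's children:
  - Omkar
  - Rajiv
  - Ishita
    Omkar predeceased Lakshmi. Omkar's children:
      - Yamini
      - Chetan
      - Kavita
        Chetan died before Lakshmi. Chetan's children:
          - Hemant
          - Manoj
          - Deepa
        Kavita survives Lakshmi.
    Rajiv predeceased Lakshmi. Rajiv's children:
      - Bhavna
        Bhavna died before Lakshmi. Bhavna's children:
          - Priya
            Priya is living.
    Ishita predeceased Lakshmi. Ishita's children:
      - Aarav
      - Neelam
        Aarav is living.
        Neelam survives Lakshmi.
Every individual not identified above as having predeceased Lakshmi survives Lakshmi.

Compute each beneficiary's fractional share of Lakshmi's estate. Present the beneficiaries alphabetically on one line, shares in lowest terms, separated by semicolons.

Aarav 1/6; Deepa 1/12; Hemant 1/12; Kavita 1/6; Manoj 1/12; Neelam 1/6; Priya 1/12; Yamini 1/6

There is no surviving spouse, so the entire estate passes to Lakshmi's descendants per capita at each generation.
No one at generation 1 (Omkar, Rajiv, Ishita) is living; moving to the next generation.
At generation 2 (Yamini, Chetan, Kavita, Bhavna, Aarav, Neelam) there are 6 shares of (1)/6 = 1/6 each.
Living: Yamini, Kavita, Aarav, and Neelam — each takes 1/6.
Deceased: Chetan and Bhavna. Their combined 1/3 is pooled and carried to generation 3.
At generation 3 (Hemant, Manoj, Deepa, Priya) there are 4 shares of (1/3)/4 = 1/12 each.
Living: Hemant, Manoj, Deepa, and Priya — each takes 1/12.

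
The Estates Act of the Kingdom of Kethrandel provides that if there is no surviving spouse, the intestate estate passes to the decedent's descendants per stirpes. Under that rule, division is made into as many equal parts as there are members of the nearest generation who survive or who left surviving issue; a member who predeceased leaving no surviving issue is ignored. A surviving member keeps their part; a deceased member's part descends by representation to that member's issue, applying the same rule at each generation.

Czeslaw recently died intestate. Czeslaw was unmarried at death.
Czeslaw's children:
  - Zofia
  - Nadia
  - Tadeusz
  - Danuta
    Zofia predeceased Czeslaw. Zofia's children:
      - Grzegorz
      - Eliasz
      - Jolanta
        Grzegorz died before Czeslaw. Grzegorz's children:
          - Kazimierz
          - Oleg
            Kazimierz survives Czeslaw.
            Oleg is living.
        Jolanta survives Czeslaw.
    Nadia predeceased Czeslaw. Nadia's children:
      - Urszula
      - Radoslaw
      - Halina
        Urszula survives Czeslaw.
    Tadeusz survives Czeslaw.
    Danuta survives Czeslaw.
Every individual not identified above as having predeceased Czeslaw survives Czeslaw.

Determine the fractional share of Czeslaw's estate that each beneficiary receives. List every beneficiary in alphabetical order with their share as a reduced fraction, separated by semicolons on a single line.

There is no surviving spouse, so the entire estate passes to Czeslaw's descendants per stirpes.
The estate is divided into 4 equal shares of 1/4 among Zofia, Nadia, Tadeusz, Danuta.
Zofia predeceased; the 1/4 allotted to Zofia's branch passes to Zofia's issue by representation.
The 1/4 is divided into 3 equal shares of 1/12 among Grzegorz, Eliasz, Jolanta.
Grzegorz predeceased; the 1/12 allotted to Grzegorz's branch passes to Grzegorz's issue by representation.
The 1/12 is divided into 2 equal shares of 1/24 among Kazimierz, Oleg.
Kazimierz is living and takes 1/24.
Oleg is living and takes 1/24.
Eliasz is living and takes 1/12.
Jolanta is living and takes 1/12.
Nadia predeceased; the 1/4 allotted to Nadia's branch passes to Nadia's issue by representation.
The 1/4 is divided into 3 equal shares of 1/12 among Urszula, Radoslaw, Halina.
Urszula is living and takes 1/12.
Radoslaw is living and takes 1/12.
Halina is living and takes 1/12.
Tadeusz is living and takes 1/4.
Danuta is living and takes 1/4.

Danuta 1/4; Eliasz 1/12; Halina 1/12; Jolanta 1/12; Kazimierz 1/24; Oleg 1/24; Radoslaw 1/12; Tadeusz 1/4; Urszula 1/12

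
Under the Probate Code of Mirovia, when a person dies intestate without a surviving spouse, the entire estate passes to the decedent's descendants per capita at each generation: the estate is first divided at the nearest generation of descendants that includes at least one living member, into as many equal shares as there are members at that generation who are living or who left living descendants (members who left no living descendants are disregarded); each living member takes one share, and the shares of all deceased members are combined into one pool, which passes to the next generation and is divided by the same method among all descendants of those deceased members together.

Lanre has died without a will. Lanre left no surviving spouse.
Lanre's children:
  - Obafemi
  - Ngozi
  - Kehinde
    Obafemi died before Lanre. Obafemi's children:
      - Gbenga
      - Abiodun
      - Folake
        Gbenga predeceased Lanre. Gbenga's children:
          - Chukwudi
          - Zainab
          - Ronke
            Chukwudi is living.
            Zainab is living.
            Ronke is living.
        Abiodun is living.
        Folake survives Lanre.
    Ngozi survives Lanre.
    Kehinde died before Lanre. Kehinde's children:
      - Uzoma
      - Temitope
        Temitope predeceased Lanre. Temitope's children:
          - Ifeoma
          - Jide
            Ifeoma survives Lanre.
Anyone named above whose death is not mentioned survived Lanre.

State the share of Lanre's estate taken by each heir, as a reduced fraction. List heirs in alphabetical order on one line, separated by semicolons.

There is no surviving spouse, so the entire estate passes to Lanre's descendants per capita at each generation.
At generation 1 (Obafemi, Ngozi, Kehinde) there are 3 shares of (1)/3 = 1/3 each.
Living: Ngozi — each takes 1/3.
Deceased: Obafemi and Kehinde. Their combined 2/3 is pooled and carried to generation 2.
At generation 2 (Gbenga, Abiodun, Folake, Uzoma, Temitope) there are 5 shares of (2/3)/5 = 2/15 each.
Living: Abiodun, Folake, and Uzoma — each takes 2/15.
Deceased: Gbenga and Temitope. Their combined 4/15 is pooled and carried to generation 3.
At generation 3 (Chukwudi, Zainab, Ronke, Ifeoma, Jide) there are 5 shares of (4/15)/5 = 4/75 each.
Living: Chukwudi, Zainab, Ronke, Ifeoma, and Jide — each takes 4/75.

Abiodun 2/15; Chukwudi 4/75; Folake 2/15; Ifeoma 4/75; Jide 4/75; Ngozi 1/3; Ronke 4/75; Uzoma 2/15; Zainab 4/75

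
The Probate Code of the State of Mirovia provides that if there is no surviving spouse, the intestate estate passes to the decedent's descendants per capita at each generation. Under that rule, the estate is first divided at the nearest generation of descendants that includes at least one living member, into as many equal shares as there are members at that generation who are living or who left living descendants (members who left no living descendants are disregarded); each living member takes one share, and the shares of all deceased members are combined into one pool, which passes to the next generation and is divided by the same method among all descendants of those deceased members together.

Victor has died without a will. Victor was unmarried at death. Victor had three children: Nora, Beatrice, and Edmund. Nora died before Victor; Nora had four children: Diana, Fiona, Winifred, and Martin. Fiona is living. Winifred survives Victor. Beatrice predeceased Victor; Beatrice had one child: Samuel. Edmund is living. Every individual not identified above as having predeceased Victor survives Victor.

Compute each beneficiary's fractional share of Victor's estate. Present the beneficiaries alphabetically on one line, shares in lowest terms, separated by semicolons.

Diana 2/15; Edmund 1/3; Fiona 2/15; Martin 2/15; Samuel 2/15; Winifred 2/15

There is no surviving spouse, so the entire estate passes to Victor's descendants per capita at each generation.
At generation 1 (Nora, Beatrice, Edmund) there are 3 shares of (1)/3 = 1/3 each.
Living: Edmund — each takes 1/3.
Deceased: Nora and Beatrice. Their combined 2/3 is pooled and carried to generation 2.
At generation 2 (Diana, Fiona, Winifred, Martin, Samuel) there are 5 shares of (2/3)/5 = 2/15 each.
Living: Diana, Fiona, Winifred, Martin, and Samuel — each takes 2/15.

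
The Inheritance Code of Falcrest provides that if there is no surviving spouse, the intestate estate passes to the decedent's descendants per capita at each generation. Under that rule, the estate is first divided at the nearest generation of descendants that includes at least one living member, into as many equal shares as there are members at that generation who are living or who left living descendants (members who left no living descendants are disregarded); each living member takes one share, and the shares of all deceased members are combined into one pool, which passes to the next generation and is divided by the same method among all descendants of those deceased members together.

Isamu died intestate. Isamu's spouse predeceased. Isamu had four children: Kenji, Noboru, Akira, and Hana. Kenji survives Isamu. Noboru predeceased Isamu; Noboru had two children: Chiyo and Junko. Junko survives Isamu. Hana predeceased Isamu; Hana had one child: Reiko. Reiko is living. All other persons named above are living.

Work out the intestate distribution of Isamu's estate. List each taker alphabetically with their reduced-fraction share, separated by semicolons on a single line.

There is no surviving spouse, so the entire estate passes to Isamu's descendants per capita at each generation.
At generation 1 (Kenji, Noboru, Akira, Hana) there are 4 shares of (1)/4 = 1/4 each.
Living: Kenji and Akira — each takes 1/4.
Deceased: Noboru and Hana. Their combined 1/2 is pooled and carried to generation 2.
At generation 2 (Chiyo, Junko, Reiko) there are 3 shares of (1/2)/3 = 1/6 each.
Living: Chiyo, Junko, and Reiko — each takes 1/6.

Akira 1/4; Chiyo 1/6; Junko 1/6; Kenji 1/4; Reiko 1/6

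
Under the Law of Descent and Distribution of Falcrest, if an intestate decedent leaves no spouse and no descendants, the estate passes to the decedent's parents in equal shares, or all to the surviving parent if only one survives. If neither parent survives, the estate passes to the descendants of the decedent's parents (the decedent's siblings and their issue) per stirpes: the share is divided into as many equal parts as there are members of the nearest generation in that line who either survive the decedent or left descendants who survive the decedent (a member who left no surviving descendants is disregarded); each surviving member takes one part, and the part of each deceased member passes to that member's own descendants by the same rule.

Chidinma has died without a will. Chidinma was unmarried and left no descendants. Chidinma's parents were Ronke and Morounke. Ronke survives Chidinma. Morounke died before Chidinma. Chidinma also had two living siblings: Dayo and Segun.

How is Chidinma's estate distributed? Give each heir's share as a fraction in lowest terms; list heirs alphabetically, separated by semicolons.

Ronke 1

Only one parent, Ronke, survives, so Ronke takes the entire estate. The siblings take nothing because a surviving parent has priority.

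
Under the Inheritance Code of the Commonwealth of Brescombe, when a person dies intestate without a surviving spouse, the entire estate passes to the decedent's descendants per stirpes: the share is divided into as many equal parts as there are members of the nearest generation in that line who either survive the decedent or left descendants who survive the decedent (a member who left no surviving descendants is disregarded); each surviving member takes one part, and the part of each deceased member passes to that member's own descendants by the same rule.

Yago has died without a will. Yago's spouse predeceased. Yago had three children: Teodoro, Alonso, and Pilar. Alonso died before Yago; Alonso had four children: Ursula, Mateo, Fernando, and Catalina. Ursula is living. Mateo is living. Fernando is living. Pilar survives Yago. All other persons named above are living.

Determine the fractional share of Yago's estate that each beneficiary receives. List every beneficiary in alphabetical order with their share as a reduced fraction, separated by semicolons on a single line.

There is no surviving spouse, so the entire estate passes to Yago's descendants per stirpes.
The estate is divided into 3 equal shares of 1/3 among Teodoro, Alonso, Pilar.
Teodoro is living and takes 1/3.
Alonso predeceased; the 1/3 allotted to Alonso's branch passes to Alonso's issue by representation.
The 1/3 is divided into 4 equal shares of 1/12 among Ursula, Mateo, Fernando, Catalina.
Ursula is living and takes 1/12.
Mateo is living and takes 1/12.
Fernando is living and takes 1/12.
Catalina is living and takes 1/12.
Pilar is living and takes 1/3.

Catalina 1/12; Fernando 1/12; Mateo 1/12; Pilar 1/3; Teodoro 1/3; Ursula 1/12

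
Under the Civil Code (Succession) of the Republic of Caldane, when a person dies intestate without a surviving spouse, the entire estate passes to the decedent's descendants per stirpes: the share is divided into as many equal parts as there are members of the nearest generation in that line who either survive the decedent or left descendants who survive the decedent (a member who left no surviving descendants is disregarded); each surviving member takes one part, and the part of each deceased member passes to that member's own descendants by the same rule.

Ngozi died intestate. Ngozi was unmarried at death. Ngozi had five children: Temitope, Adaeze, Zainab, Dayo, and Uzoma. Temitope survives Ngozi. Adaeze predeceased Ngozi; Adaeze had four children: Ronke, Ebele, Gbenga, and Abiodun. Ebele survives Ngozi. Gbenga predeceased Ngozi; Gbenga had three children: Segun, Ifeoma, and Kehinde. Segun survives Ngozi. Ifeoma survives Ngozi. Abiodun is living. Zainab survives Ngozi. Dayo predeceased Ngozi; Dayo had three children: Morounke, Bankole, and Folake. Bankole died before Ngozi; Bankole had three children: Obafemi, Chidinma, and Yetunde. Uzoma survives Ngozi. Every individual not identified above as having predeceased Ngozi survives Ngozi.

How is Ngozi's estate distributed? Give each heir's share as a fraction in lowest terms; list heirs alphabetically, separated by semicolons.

Abiodun 1/20; Chidinma 1/45; Ebele 1/20; Folake 1/15; Ifeoma 1/60; Kehinde 1/60; Morounke 1/15; Obafemi 1/45; Ronke 1/20; Segun 1/60; Temitope 1/5; Uzoma 1/5; Yetunde 1/45; Zainab 1/5

There is no surviving spouse, so the entire estate passes to Ngozi's descendants per stirpes.
The estate is divided into 5 equal shares of 1/5 among Temitope, Adaeze, Zainab, Dayo, Uzoma.
Temitope is living and takes 1/5.
Adaeze predeceased; the 1/5 allotted to Adaeze's branch passes to Adaeze's issue by representation.
The 1/5 is divided into 4 equal shares of 1/20 among Ronke, Ebele, Gbenga, Abiodun.
Ronke is living and takes 1/20.
Ebele is living and takes 1/20.
Gbenga predeceased; the 1/20 allotted to Gbenga's branch passes to Gbenga's issue by representation.
The 1/20 is divided into 3 equal shares of 1/60 among Segun, Ifeoma, Kehinde.
Segun is living and takes 1/60.
Ifeoma is living and takes 1/60.
Kehinde is living and takes 1/60.
Abiodun is living and takes 1/20.
Zainab is living and takes 1/5.
Dayo predeceased; the 1/5 allotted to Dayo's branch passes to Dayo's issue by representation.
The 1/5 is divided into 3 equal shares of 1/15 among Morounke, Bankole, Folake.
Morounke is living and takes 1/15.
Bankole predeceased; the 1/15 allotted to Bankole's branch passes to Bankole's issue by representation.
The 1/15 is divided into 3 equal shares of 1/45 among Obafemi, Chidinma, Yetunde.
Obafemi is living and takes 1/45.
Chidinma is living and takes 1/45.
Yetunde is living and takes 1/45.
Folake is living and takes 1/15.
Uzoma is living and takes 1/5.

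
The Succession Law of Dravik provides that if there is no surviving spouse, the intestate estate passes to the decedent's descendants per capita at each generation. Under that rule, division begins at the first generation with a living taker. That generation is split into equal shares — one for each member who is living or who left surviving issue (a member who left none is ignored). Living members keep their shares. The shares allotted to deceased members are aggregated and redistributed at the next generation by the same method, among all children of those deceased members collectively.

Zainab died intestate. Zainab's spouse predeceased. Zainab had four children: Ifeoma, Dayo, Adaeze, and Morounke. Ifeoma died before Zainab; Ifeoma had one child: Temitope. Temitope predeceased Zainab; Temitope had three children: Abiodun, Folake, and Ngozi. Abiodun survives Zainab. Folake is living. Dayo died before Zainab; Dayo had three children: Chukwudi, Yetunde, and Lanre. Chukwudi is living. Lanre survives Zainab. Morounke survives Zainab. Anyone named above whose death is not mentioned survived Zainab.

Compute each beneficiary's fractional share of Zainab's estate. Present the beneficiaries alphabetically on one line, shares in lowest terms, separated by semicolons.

There is no surviving spouse, so the entire estate passes to Zainab's descendants per capita at each generation.
At generation 1 (Ifeoma, Dayo, Adaeze, Morounke) there are 4 shares of (1)/4 = 1/4 each.
Living: Adaeze and Morounke — each takes 1/4.
Deceased: Ifeoma and Dayo. Their combined 1/2 is pooled and carried to generation 2.
At generation 2 (Temitope, Chukwudi, Yetunde, Lanre) there are 4 shares of (1/2)/4 = 1/8 each.
Living: Chukwudi, Yetunde, and Lanre — each takes 1/8.
Deceased: Temitope. That 1/8 share is carried to generation 3.
At generation 3 (Abiodun, Folake, Ngozi) there are 3 shares of (1/8)/3 = 1/24 each.
Living: Abiodun, Folake, and Ngozi — each takes 1/24.

Abiodun 1/24; Adaeze 1/4; Chukwudi 1/8; Folake 1/24; Lanre 1/8; Morounke 1/4; Ngozi 1/24; Yetunde 1/8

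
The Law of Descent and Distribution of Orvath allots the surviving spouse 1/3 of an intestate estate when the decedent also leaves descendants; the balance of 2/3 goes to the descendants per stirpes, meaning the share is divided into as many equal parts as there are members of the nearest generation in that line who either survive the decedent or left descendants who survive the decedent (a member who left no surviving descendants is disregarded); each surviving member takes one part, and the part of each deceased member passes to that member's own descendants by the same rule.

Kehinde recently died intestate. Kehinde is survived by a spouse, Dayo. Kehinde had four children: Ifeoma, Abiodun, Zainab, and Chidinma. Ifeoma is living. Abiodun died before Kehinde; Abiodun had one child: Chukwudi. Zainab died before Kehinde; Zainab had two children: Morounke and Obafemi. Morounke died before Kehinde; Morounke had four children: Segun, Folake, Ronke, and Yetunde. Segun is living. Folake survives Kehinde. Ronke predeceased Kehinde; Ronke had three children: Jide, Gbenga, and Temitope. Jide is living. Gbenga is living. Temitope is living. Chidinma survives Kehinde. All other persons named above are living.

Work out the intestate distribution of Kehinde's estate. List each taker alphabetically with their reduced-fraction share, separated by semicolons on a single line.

Dayo, as surviving spouse, takes 1/3.
The remaining 2/3 passes to Kehinde's descendants per stirpes.
The 2/3 is divided into 4 equal shares of 1/6 among Ifeoma, Abiodun, Zainab, Chidinma.
Ifeoma is living and takes 1/6.
Abiodun predeceased; the 1/6 allotted to Abiodun's branch passes to Abiodun's issue by representation.
Chukwudi is the sole taker at this level and receives the full 1/6.
Zainab predeceased; the 1/6 allotted to Zainab's branch passes to Zainab's issue by representation.
The 1/6 is divided into 2 equal shares of 1/12 among Morounke, Obafemi.
Morounke predeceased; the 1/12 allotted to Morounke's branch passes to Morounke's issue by representation.
The 1/12 is divided into 4 equal shares of 1/48 among Segun, Folake, Ronke, Yetunde.
Segun is living and takes 1/48.
Folake is living and takes 1/48.
Ronke predeceased; the 1/48 allotted to Ronke's branch passes to Ronke's issue by representation.
The 1/48 is divided into 3 equal shares of 1/144 among Jide, Gbenga, Temitope.
Jide is living and takes 1/144.
Gbenga is living and takes 1/144.
Temitope is living and takes 1/144.
Yetunde is living and takes 1/48.
Obafemi is living and takes 1/12.
Chidinma is living and takes 1/6.

Chidinma 1/6; Chukwudi 1/6; Dayo 1/3; Folake 1/48; Gbenga 1/144; Ifeoma 1/6; Jide 1/144; Obafemi 1/12; Segun 1/48; Temitope 1/144; Yetunde 1/48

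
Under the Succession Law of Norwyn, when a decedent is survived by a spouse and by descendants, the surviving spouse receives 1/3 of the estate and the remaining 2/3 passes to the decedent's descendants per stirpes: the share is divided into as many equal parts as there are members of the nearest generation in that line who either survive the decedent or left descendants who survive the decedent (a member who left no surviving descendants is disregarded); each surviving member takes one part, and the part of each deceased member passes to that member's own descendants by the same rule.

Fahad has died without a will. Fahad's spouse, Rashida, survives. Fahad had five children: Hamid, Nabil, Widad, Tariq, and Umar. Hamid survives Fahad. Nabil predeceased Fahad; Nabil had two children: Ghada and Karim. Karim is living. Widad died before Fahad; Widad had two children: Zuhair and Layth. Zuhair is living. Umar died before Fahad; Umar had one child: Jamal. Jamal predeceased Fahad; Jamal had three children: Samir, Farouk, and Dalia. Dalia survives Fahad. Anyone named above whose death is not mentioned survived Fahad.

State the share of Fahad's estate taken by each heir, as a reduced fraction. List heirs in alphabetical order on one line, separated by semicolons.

Rashida, as surviving spouse, takes 1/3.
The remaining 2/3 passes to Fahad's descendants per stirpes.
The 2/3 is divided into 5 equal shares of 2/15 among Hamid, Nabil, Widad, Tariq, Umar.
Hamid is living and takes 2/15.
Nabil predeceased; the 2/15 allotted to Nabil's branch passes to Nabil's issue by representation.
The 2/15 is divided into 2 equal shares of 1/15 among Ghada, Karim.
Ghada is living and takes 1/15.
Karim is living and takes 1/15.
Widad predeceased; the 2/15 allotted to Widad's branch passes to Widad's issue by representation.
The 2/15 is divided into 2 equal shares of 1/15 among Zuhair, Layth.
Zuhair is living and takes 1/15.
Layth is living and takes 1/15.
Tariq is living and takes 2/15.
Umar predeceased; the 2/15 allotted to Umar's branch passes to Umar's issue by representation.
Jamal's line is the sole branch at this level, so the full 2/15 passes to Jamal's issue by representation.
The 2/15 is divided into 3 equal shares of 2/45 among Samir, Farouk, Dalia.
Samir is living and takes 2/45.
Farouk is living and takes 2/45.
Dalia is living and takes 2/45.

Dalia 2/45; Farouk 2/45; Ghada 1/15; Hamid 2/15; Karim 1/15; Layth 1/15; Rashida 1/3; Samir 2/45; Tariq 2/15; Zuhair 1/15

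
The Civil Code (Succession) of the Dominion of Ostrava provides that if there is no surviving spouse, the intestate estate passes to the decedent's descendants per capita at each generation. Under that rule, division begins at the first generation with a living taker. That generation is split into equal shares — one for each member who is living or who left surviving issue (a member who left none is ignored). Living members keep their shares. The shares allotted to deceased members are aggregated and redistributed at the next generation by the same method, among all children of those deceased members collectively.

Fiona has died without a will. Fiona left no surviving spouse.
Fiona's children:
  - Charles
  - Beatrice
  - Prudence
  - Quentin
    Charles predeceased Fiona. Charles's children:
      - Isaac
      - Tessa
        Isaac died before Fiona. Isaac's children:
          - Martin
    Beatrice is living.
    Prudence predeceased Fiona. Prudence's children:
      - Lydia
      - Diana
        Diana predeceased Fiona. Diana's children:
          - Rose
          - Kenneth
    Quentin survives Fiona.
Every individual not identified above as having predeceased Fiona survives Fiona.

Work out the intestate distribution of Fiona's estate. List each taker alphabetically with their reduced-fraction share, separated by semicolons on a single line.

Beatrice 1/4; Kenneth 1/12; Lydia 1/8; Martin 1/12; Quentin 1/4; Rose 1/12; Tessa 1/8

There is no surviving spouse, so the entire estate passes to Fiona's descendants per capita at each generation.
At generation 1 (Charles, Beatrice, Prudence, Quentin) there are 4 shares of (1)/4 = 1/4 each.
Living: Beatrice and Quentin — each takes 1/4.
Deceased: Charles and Prudence. Their combined 1/2 is pooled and carried to generation 2.
At generation 2 (Isaac, Tessa, Lydia, Diana) there are 4 shares of (1/2)/4 = 1/8 each.
Living: Tessa and Lydia — each takes 1/8.
Deceased: Isaac and Diana. Their combined 1/4 is pooled and carried to generation 3.
At generation 3 (Martin, Rose, Kenneth) there are 3 shares of (1/4)/3 = 1/12 each.
Living: Martin, Rose, and Kenneth — each takes 1/12.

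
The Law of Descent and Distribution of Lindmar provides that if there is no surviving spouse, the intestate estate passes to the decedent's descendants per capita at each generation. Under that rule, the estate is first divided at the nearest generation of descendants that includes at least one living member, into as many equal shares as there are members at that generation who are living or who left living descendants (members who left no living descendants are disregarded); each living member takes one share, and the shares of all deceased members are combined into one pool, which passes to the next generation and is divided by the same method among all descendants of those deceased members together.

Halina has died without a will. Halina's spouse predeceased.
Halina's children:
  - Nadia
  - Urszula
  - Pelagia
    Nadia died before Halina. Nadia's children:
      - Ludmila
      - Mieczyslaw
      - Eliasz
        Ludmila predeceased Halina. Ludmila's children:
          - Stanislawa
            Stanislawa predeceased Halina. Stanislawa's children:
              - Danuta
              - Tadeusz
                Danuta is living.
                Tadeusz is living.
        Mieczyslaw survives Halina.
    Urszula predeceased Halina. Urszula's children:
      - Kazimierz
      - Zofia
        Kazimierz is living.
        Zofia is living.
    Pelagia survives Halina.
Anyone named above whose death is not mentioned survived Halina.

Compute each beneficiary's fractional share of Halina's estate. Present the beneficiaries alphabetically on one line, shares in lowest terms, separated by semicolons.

Danuta 1/15; Eliasz 2/15; Kazimierz 2/15; Mieczyslaw 2/15; Pelagia 1/3; Tadeusz 1/15; Zofia 2/15

There is no surviving spouse, so the entire estate passes to Halina's descendants per capita at each generation.
At generation 1 (Nadia, Urszula, Pelagia) there are 3 shares of (1)/3 = 1/3 each.
Living: Pelagia — each takes 1/3.
Deceased: Nadia and Urszula. Their combined 2/3 is pooled and carried to generation 2.
At generation 2 (Ludmila, Mieczyslaw, Eliasz, Kazimierz, Zofia) there are 5 shares of (2/3)/5 = 2/15 each.
Living: Mieczyslaw, Eliasz, Kazimierz, and Zofia — each takes 2/15.
Deceased: Ludmila. That 2/15 share is carried to generation 3.
At generation 3 (Stanislawa) there are 1 shares of (2/15)/1 = 2/15 each.
Deceased: Stanislawa. That 2/15 share is carried to generation 4.
At generation 4 (Danuta, Tadeusz) there are 2 shares of (2/15)/2 = 1/15 each.
Living: Danuta and Tadeusz — each takes 1/15.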